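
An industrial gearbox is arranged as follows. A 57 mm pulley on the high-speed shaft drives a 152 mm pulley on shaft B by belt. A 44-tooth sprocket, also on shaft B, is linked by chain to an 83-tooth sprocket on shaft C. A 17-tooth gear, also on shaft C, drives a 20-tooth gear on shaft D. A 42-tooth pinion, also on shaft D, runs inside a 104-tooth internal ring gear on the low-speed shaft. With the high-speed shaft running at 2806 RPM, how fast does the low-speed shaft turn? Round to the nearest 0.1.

191.5 RPM

the high-speed shaft → shaft B (belt, 152/57): 2806 ÷ 2.6667 = 1052.2 RPM
shaft B → shaft C (chain, 83/44): 1052.2 ÷ 1.8864 = 557.82 RPM
shaft C → shaft D (gear mesh, 20/17): 557.82 ÷ 1.1765 = 474.15 RPM
shaft D → the low-speed shaft (internal gear, 104/42): 474.15 ÷ 2.4762 = 191.48 RPM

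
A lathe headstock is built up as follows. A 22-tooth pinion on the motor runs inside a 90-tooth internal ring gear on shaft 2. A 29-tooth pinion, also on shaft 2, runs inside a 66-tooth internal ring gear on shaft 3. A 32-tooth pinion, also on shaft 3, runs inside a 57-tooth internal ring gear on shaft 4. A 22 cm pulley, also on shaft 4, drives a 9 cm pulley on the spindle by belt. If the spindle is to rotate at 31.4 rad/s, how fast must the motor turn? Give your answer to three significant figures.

Overall ratio R = 4.0909 × 2.2759 × 1.7812 × 0.40909 = 6.7844.
Required input speed = output speed × R = 31.4 × 6.7844 = 213.03 rad/s.

213 rad/s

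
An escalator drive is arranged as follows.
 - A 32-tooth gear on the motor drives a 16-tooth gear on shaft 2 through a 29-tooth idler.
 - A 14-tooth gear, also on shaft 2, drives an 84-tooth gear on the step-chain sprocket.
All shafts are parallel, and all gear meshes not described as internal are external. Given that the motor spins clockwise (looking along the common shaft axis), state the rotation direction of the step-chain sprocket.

the motor → shaft 2: driver → idler → driven is 2 external meshes, 2 reversals → CW.
shaft 2 → the step-chain sprocket: external mesh, 1 reversal → CCW.
3 reversals in total — an odd number — so the step-chain sprocket turns opposite to the motor.

counterclockwise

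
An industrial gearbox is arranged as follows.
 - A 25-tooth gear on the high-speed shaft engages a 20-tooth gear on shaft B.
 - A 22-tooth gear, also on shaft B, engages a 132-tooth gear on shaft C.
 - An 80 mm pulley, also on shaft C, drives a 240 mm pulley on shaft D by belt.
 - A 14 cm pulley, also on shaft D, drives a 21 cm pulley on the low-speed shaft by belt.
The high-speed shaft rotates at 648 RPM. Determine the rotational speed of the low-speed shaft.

gear mesh 20/25 = 0.8 → 648/0.8 = 810 RPM
gear mesh 132/22 = 6 → 810/6 = 135 RPM
belt 240/80 = 3 → 135/3 = 45 RPM
belt 21/14 = 1.5 → 45/1.5 = 30 RPM

30 RPM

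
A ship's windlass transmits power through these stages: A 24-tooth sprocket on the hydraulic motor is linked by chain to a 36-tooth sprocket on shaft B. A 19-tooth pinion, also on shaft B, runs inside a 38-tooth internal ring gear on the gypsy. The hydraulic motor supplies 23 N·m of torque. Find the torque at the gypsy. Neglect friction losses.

69 N·m

After the chain (36/24): 23 × 1.5 = 34.5 N·m
After the internal gear (38/19): 34.5 × 2 = 69 N·m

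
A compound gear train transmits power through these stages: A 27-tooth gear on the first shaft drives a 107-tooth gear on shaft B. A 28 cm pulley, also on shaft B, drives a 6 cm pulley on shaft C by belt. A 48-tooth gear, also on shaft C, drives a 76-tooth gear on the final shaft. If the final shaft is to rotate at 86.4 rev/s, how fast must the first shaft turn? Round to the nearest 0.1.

Overall ratio R = 3.963 × 0.21429 × 1.5833 = 1.3446.
Required input speed = output speed × R = 86.4 × 1.3446 = 116.17 rev/s.

116.2 rev/s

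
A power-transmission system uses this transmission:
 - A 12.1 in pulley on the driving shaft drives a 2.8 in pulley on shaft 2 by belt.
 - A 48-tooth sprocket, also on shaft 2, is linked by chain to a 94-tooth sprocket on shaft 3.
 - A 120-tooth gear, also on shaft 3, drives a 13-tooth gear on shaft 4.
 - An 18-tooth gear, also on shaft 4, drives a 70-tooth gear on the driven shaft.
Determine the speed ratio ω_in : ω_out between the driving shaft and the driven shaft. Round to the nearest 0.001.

0.191

Each stage contributes driven/driver: belt 2.8/12.1 = 0.2314, chain 94/48 = 1.9583, gear mesh 13/120 = 0.10833, gear mesh 70/18 = 3.8889.
Overall: 0.2314 × 1.9583 × 0.10833 × 3.8889 = 0.19092.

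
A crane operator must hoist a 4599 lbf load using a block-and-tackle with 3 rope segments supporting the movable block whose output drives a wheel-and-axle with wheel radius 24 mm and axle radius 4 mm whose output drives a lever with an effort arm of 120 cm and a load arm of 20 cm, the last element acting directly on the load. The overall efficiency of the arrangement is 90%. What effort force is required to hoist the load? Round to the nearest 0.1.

47.3 lbf

Block-and-tackle MA = number of supporting rope parts = 3.
Wheel-and-axle MA = R/r = 24/4 = 6.
Lever MA = effort arm / load arm = 120/20 = 6.
Combined ideal MA = 3 × 6 × 6 = 108.
Actual MA = 108 × 0.90 = 97.2.
Effort = load / actual MA = 4599 / 97.2 = 47.315 lbf.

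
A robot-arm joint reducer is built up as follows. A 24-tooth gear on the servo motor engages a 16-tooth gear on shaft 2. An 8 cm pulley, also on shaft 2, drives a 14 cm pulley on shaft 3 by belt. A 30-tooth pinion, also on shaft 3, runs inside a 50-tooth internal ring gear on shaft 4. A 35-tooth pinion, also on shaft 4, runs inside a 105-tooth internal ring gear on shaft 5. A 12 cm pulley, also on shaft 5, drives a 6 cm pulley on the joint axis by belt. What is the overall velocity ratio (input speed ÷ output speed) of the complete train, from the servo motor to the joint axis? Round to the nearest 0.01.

Each stage contributes driven/driver: gear mesh 16/24 = 0.66667, belt 14/8 = 1.75, internal gear 50/30 = 1.6667, internal gear 105/35 = 3, belt 6/12 = 0.5.
Overall: 0.66667 × 1.75 × 1.6667 × 3 × 0.5 = 2.9167.

2.92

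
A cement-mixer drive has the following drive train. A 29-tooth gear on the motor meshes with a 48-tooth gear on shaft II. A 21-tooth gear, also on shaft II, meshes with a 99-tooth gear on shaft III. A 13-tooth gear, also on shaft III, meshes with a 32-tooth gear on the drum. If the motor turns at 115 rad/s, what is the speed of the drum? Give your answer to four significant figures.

5.987 rad/s

Gear mesh: ratio = 48/29 = 1.6552, so shaft II turns at 115 / 1.6552 = 69.479 rad/s.
Gear mesh: ratio = 99/21 = 4.7143, so shaft III turns at 69.479 / 4.7143 = 14.738 rad/s.
Gear mesh: ratio = 32/13 = 2.4615, so the drum turns at 14.738 / 2.4615 = 5.9873 rad/s.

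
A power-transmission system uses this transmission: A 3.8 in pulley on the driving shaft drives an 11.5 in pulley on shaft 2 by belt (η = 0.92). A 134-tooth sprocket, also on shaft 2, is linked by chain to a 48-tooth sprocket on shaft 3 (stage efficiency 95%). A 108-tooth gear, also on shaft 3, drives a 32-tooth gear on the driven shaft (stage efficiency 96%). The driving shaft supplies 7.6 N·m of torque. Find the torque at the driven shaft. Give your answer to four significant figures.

After the belt (11.5/3.8): 7.6 × 3.0263 × 0.92 = 21.16 N·m
After the chain (48/134): 21.16 × 0.35821 × 0.95 = 7.2007 N·m
After the gear mesh (32/108): 7.2007 × 0.2963 × 0.96 = 2.0482 N·m

2.048 N·m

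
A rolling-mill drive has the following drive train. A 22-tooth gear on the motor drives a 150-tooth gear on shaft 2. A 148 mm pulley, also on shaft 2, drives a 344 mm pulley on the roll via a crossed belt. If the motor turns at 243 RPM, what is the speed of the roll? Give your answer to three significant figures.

gear mesh 150/22 = 6.8182 → 243/6.8182 = 35.64 RPM
belt 344/148 = 2.3243 → 35.64/2.3243 = 15.333 RPM

15.3 RPM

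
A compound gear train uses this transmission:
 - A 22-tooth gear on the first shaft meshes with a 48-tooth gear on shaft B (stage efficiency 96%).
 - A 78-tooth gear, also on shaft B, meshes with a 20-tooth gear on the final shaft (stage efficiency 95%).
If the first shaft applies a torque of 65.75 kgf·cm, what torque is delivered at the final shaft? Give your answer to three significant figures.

Gear mesh: ratio = 48/22 = 2.1818; torque at shaft B = 65.75 × 2.1818 × 0.96 = 137.72 kgf·cm.
Gear mesh: ratio = 20/78 = 0.25641; torque at the final shaft = 137.72 × 0.25641 × 0.95 = 33.546 kgf·cm.

33.5 kgf·cm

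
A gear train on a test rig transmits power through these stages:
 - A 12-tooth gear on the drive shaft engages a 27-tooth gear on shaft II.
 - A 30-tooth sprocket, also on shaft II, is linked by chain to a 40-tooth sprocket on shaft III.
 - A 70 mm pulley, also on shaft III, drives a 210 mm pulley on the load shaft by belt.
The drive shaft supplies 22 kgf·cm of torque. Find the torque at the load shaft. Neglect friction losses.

Gear mesh: ratio = 27/12 = 2.25; torque at shaft II = 22 × 2.25 = 49.5 kgf·cm.
Chain: ratio = 40/30 = 1.3333; torque at shaft III = 49.5 × 1.3333 = 66 kgf·cm.
Belt: ratio = 210/70 = 3; torque at the load shaft = 66 × 3 = 198 kgf·cm.

198 kgf·cm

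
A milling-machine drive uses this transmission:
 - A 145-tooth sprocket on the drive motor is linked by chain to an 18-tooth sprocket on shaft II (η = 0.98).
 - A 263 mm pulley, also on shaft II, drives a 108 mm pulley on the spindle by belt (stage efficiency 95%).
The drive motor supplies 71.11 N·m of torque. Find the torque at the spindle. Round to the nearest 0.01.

3.37 N·m

Chain: ratio = 18/145 = 0.12414; torque at shaft II = 71.11 × 0.12414 × 0.98 = 8.6509 N·m.
Belt: ratio = 108/263 = 0.41065; torque at the spindle = 8.6509 × 0.41065 × 0.95 = 3.3748 N·m.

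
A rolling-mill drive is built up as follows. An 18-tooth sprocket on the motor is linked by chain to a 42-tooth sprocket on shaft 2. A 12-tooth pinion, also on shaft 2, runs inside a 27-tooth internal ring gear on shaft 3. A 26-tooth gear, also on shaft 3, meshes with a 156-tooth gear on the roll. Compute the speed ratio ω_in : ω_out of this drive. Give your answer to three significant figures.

Each stage contributes driven/driver: chain 42/18 = 2.3333, internal gear 27/12 = 2.25, gear mesh 156/26 = 6.
Overall: 2.3333 × 2.25 × 6 = 31.5.

31.5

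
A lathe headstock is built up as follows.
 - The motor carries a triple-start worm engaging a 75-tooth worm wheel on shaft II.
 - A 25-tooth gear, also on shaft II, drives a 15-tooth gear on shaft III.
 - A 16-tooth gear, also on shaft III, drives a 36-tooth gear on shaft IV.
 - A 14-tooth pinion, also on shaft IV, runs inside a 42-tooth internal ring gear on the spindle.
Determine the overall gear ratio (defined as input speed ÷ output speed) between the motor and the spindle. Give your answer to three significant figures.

Each stage contributes driven/driver: worm 75/3 = 25, gear mesh 15/25 = 0.6, gear mesh 36/16 = 2.25, internal gear 42/14 = 3.
Overall: 25 × 0.6 × 2.25 × 3 = 101.25.

101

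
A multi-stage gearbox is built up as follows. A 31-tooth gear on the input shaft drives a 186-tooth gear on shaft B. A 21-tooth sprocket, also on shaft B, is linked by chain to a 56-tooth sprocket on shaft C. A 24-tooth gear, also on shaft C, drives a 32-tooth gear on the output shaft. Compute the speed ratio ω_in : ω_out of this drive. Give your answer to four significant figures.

Each stage contributes driven/driver: gear mesh 186/31 = 6, chain 56/21 = 2.6667, gear mesh 32/24 = 1.3333.
Overall: 6 × 2.6667 × 1.3333 = 21.333.

21.33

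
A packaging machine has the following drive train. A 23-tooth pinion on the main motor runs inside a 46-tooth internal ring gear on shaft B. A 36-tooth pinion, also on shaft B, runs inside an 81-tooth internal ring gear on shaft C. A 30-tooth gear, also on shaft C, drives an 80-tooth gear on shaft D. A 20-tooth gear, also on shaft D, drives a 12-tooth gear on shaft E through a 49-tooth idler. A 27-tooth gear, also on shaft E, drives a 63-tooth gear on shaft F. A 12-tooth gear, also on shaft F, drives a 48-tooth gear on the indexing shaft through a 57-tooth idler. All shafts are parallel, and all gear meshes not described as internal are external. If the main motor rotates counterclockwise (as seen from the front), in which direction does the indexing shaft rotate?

counterclockwise

the main motor → shaft B: internal mesh, same direction → CCW.
shaft B → shaft C: internal mesh, same direction → CCW.
shaft C → shaft D: external mesh, 1 reversal → CW.
shaft D → shaft E: driver → idler → driven is 2 external meshes, 2 reversals → CW.
shaft E → shaft F: external mesh, 1 reversal → CCW.
shaft F → the indexing shaft: driver → idler → driven is 2 external meshes, 2 reversals → CCW.
6 reversals in total — an even number — so the indexing shaft turns the same way as the main motor.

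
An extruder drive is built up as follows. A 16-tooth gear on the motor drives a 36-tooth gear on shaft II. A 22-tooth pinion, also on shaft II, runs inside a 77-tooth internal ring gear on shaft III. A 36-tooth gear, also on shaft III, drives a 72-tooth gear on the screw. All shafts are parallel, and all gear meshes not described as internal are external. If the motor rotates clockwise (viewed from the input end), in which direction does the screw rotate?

the motor → shaft II: external mesh, 1 reversal → CCW.
shaft II → shaft III: internal mesh, same direction → CCW.
shaft III → the screw: external mesh, 1 reversal → CW.
2 reversals in total — an even number — so the screw turns the same way as the motor.

clockwise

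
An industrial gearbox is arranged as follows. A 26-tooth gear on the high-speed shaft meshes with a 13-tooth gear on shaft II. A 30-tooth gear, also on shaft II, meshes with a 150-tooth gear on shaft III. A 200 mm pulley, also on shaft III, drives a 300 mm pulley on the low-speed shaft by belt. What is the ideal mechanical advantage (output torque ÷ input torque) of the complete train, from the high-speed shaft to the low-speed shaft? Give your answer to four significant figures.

3.750

Each stage contributes driven/driver: gear mesh 13/26 = 0.5, gear mesh 150/30 = 5, belt 300/200 = 1.5.
Overall: 0.5 × 5 × 1.5 = 3.75.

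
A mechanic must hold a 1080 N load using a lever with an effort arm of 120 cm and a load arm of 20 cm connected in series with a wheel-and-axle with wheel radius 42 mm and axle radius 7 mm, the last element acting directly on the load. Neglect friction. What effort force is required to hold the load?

30 N

Lever MA = effort arm / load arm = 120/20 = 6.
Wheel-and-axle MA = R/r = 42/7 = 6.
Combined ideal MA = 6 × 6 = 36.
Effort = load / MA = 1080 / 36 = 30 N.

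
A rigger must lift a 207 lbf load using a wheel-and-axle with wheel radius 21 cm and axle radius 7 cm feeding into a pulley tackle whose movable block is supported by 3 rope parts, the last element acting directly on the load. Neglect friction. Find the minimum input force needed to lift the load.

23 lbf

Wheel-and-axle MA = R/r = 21/7 = 3.
Block-and-tackle MA = number of supporting rope parts = 3.
Combined ideal MA = 3 × 3 = 9.
Effort = load / MA = 207 / 9 = 23 lbf.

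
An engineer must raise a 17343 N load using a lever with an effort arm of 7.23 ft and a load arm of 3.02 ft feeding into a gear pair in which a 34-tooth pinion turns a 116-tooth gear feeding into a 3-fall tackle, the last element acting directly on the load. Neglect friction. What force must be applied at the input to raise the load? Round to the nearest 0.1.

707.8 N

Lever MA = effort arm / load arm = 7.23/3.02 = 2.394.
Gear pair MA = 116/34 = 3.4118.
Block-and-tackle MA = number of supporting rope parts = 3.
Combined ideal MA = 2.394 × 3.4118 × 3 = 24.504.
Effort = load / MA = 17343 / 24.504 = 707.77 N.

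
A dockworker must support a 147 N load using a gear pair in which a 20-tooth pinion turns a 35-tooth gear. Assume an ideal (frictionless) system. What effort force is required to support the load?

84 N

Gear pair MA = 35/20 = 1.75.
Effort = load / MA = 147 / 1.75 = 84 N.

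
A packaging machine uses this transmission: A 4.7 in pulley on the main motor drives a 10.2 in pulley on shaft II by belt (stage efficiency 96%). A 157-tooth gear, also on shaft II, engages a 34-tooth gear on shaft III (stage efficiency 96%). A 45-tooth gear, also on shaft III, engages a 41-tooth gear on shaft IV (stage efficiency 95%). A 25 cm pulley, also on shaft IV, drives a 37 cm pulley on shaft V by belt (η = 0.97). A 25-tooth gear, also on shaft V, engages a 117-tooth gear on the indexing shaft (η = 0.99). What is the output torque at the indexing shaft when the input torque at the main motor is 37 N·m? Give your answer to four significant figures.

92.26 N·m

belt 10.2/4.7 = 2.1702 → τ = 37·2.1702·0.96 = 77.086 N·m
gear mesh 34/157 = 0.21656 → τ = 77.086·0.21656·0.96 = 16.026 N·m
gear mesh 41/45 = 0.91111 → τ = 16.026·0.91111·0.95 = 13.871 N·m
belt 37/25 = 1.48 → τ = 13.871·1.48·0.97 = 19.914 N·m
gear mesh 117/25 = 4.68 → τ = 19.914·4.68·0.99 = 92.265 N·m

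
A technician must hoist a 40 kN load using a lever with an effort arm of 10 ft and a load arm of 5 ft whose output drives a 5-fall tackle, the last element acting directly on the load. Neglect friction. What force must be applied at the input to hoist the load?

4 kN

Lever MA = effort arm / load arm = 10/5 = 2.
Block-and-tackle MA = number of supporting rope parts = 5.
Combined ideal MA = 2 × 5 = 10.
Effort = load / MA = 40 / 10 = 4 kN.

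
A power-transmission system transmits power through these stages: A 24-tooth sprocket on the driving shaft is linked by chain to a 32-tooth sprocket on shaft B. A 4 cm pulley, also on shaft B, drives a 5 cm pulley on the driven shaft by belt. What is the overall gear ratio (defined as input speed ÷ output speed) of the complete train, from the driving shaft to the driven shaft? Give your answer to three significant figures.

1.67

Each stage contributes driven/driver: chain 32/24 = 1.3333, belt 5/4 = 1.25.
Overall: 1.3333 × 1.25 = 1.6667.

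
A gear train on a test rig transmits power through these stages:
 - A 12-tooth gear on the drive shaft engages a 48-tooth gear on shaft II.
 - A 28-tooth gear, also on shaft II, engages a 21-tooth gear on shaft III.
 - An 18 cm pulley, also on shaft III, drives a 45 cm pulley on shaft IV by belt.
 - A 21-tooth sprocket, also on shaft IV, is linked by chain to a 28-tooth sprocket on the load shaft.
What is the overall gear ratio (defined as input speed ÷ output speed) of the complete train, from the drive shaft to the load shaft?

10

Each stage contributes driven/driver: gear mesh 48/12 = 4, gear mesh 21/28 = 0.75, belt 45/18 = 2.5, chain 28/21 = 1.3333.
Overall: 4 × 0.75 × 2.5 × 1.3333 = 10.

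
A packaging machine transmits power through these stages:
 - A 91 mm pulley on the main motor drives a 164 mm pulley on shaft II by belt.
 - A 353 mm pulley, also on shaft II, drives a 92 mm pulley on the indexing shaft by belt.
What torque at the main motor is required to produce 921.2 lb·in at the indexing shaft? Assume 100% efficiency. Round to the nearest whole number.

1961 lb·in

Overall ratio R = 1.8022 × 0.26062 = 0.46969.
Input torque = output torque / R = 921.2 / 0.46969 = 1961.3 lb·in.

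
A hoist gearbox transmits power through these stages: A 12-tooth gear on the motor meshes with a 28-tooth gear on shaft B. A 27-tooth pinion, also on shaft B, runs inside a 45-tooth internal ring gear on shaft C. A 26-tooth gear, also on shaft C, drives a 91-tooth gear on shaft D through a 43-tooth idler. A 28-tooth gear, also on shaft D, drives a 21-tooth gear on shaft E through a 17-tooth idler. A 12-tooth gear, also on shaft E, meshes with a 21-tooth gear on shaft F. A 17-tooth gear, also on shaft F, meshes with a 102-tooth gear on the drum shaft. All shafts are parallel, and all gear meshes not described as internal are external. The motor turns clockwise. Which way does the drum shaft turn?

anticlockwise

the motor → shaft B: external mesh, 1 reversal → CCW.
shaft B → shaft C: internal mesh, same direction → CCW.
shaft C → shaft D: driver → idler → driven is 2 external meshes, 2 reversals → CCW.
shaft D → shaft E: driver → idler → driven is 2 external meshes, 2 reversals → CCW.
shaft E → shaft F: external mesh, 1 reversal → CW.
shaft F → the drum shaft: external mesh, 1 reversal → CCW.
7 reversals in total — an odd number — so the drum shaft turns opposite to the motor.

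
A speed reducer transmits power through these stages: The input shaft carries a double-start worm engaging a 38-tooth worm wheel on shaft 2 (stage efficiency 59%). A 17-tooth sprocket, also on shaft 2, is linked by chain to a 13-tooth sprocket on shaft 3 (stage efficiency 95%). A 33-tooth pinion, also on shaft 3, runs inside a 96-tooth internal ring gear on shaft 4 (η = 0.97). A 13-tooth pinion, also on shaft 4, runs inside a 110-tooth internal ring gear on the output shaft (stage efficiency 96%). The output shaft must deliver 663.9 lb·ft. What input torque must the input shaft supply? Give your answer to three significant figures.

Overall ratio R = 19 × 0.76471 × 2.9091 × 8.4615 = 357.65; overall efficiency η = 0.59 × 0.95 × 0.97 × 0.96 = 0.5219.
Input torque = output torque / (R × η) = 663.9 / (357.65 × 0.5219) = 3.5566 lb·ft.

3.56 lb·ft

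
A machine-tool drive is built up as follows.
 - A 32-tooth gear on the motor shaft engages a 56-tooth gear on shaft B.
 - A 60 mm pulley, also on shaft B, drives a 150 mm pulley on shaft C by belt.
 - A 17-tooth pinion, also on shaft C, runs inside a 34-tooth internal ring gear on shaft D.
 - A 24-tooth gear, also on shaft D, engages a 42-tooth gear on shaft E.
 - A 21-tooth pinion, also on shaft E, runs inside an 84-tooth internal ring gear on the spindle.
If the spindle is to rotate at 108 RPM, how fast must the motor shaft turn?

Overall ratio R = 1.75 × 2.5 × 2 × 1.75 × 4 = 61.25.
Required input speed = output speed × R = 108 × 61.25 = 6615 RPM.

6615 RPM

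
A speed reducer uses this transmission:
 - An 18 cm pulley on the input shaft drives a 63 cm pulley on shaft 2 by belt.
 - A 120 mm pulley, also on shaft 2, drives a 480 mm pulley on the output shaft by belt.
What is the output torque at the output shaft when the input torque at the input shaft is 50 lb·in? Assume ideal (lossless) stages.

belt 63/18 = 3.5 → τ = 50·3.5 = 175 lb·in
belt 480/120 = 4 → τ = 175·4 = 700 lb·in

700 lb·in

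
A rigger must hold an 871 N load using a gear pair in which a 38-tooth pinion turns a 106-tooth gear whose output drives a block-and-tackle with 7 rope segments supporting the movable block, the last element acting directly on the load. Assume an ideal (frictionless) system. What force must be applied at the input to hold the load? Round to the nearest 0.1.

Gear pair MA = 106/38 = 2.7895.
Block-and-tackle MA = number of supporting rope parts = 7.
Combined ideal MA = 2.7895 × 7 = 19.526.
Effort = load / MA = 871 / 19.526 = 44.606 N.

44.6 N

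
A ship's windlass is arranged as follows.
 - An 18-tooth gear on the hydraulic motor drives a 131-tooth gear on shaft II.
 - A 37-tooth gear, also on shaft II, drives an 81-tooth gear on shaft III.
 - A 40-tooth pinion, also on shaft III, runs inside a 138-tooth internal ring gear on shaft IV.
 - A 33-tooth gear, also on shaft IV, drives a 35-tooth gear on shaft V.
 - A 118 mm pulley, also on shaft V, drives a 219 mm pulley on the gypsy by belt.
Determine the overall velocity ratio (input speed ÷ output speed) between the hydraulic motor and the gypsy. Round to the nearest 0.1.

108.2

Each stage contributes driven/driver: gear mesh 131/18 = 7.2778, gear mesh 81/37 = 2.1892, internal gear 138/40 = 3.45, gear mesh 35/33 = 1.0606, belt 219/118 = 1.8559.
Overall: 7.2778 × 2.1892 × 3.45 × 1.0606 × 1.8559 = 108.2.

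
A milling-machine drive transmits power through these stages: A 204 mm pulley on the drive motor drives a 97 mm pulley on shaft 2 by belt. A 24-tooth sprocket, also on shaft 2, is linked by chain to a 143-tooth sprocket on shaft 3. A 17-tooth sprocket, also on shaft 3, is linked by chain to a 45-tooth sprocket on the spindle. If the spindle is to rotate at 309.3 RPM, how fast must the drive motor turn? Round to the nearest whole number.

2320 RPM

Overall ratio R = 0.47549 × 5.9583 × 2.6471 = 7.4995.
Required input speed = output speed × R = 309.3 × 7.4995 = 2319.6 RPM.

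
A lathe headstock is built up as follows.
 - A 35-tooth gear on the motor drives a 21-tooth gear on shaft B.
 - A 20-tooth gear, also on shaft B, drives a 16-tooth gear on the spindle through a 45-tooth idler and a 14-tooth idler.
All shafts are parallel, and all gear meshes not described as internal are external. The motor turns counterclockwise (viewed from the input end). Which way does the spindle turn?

counterclockwise

the motor → shaft B: external mesh, 1 reversal → CW.
shaft B → the spindle: driver → idler → idler → driven is 3 external meshes, 3 reversals → CCW.
4 reversals in total — an even number — so the spindle turns the same way as the motor.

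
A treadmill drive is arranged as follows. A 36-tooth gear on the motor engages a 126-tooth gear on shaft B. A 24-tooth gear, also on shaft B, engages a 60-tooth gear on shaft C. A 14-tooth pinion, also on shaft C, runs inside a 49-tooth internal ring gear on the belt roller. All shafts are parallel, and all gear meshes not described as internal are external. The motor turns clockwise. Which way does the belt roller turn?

the motor → shaft B: external mesh, 1 reversal → CCW.
shaft B → shaft C: external mesh, 1 reversal → CW.
shaft C → the belt roller: internal mesh, same direction → CW.
2 reversals in total — an even number — so the belt roller turns the same way as the motor.

clockwise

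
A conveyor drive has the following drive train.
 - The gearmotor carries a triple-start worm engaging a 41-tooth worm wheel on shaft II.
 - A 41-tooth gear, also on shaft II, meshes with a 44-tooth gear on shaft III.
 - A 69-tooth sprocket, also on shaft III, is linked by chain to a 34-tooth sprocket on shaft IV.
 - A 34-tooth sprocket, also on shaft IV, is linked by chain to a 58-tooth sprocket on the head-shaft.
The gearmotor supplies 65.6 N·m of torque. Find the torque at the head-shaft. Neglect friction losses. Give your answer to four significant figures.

808.7 N·m

worm 41/3 = 13.667 → τ = 65.6·13.667 = 896.53 N·m
gear mesh 44/41 = 1.0732 → τ = 896.53·1.0732 = 962.13 N·m
chain 34/69 = 0.49275 → τ = 962.13·0.49275 = 474.09 N·m
chain 58/34 = 1.7059 → τ = 474.09·1.7059 = 808.75 N·m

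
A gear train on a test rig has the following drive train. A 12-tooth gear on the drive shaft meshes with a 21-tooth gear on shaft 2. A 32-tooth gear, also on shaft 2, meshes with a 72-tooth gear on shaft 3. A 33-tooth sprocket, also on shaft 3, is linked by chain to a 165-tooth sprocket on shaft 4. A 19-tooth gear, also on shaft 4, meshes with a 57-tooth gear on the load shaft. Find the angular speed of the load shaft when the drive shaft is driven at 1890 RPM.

gear mesh 21/12 = 1.75 → 1890/1.75 = 1080 RPM
gear mesh 72/32 = 2.25 → 1080/2.25 = 480 RPM
chain 165/33 = 5 → 480/5 = 96 RPM
gear mesh 57/19 = 3 → 96/3 = 32 RPM

32 RPM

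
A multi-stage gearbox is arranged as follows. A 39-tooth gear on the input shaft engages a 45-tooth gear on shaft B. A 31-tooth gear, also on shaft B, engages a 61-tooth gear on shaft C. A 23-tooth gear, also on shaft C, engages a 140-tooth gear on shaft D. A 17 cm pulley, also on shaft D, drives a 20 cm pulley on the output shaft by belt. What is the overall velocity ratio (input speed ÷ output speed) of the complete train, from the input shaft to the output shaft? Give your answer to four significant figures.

Each stage contributes driven/driver: gear mesh 45/39 = 1.1538, gear mesh 61/31 = 1.9677, gear mesh 140/23 = 6.087, belt 20/17 = 1.1765.
Overall: 1.1538 × 1.9677 × 6.087 × 1.1765 = 16.259.

16.26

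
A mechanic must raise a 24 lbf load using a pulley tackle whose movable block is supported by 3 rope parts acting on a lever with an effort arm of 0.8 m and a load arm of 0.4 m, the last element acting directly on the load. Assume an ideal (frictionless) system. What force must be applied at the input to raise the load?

4 lbf

Block-and-tackle MA = number of supporting rope parts = 3.
Lever MA = effort arm / load arm = 0.8/0.4 = 2.
Combined ideal MA = 3 × 2 = 6.
Effort = load / MA = 24 / 6 = 4 lbf.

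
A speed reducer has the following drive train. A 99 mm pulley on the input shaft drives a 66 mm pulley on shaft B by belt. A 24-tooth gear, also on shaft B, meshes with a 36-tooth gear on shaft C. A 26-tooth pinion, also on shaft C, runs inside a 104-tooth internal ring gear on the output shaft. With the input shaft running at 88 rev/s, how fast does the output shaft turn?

22 rev/s

the input shaft → shaft B (belt, 66/99): 88 ÷ 0.66667 = 132 rev/s
shaft B → shaft C (gear mesh, 36/24): 132 ÷ 1.5 = 88 rev/s
shaft C → the output shaft (internal gear, 104/26): 88 ÷ 4 = 22 rev/s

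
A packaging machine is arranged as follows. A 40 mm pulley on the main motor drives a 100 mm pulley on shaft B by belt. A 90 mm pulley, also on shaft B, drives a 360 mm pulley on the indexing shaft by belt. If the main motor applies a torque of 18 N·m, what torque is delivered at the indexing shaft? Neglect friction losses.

180 N·m

belt 100/40 = 2.5 → τ = 18·2.5 = 45 N·m
belt 360/90 = 4 → τ = 45·4 = 180 N·m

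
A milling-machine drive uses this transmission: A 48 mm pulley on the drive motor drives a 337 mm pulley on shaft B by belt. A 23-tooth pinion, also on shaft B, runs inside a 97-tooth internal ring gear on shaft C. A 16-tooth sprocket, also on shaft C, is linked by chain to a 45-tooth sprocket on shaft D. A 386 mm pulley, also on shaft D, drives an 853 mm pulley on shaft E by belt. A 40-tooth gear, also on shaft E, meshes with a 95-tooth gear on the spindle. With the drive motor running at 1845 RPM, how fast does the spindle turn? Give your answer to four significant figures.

belt 337/48 = 7.0208 → 1845/7.0208 = 262.79 RPM
internal gear 97/23 = 4.2174 → 262.79/4.2174 = 62.311 RPM
chain 45/16 = 2.8125 → 62.311/2.8125 = 22.155 RPM
belt 853/386 = 2.2098 → 22.155/2.2098 = 10.026 RPM
gear mesh 95/40 = 2.375 → 10.026/2.375 = 4.2213 RPM

4.221 RPM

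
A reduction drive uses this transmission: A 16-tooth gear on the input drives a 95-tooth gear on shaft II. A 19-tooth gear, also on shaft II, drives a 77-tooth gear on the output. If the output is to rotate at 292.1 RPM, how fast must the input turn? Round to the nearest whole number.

Overall ratio R = 5.9375 × 4.0526 = 24.062.
Required input speed = output speed × R = 292.1 × 24.062 = 7028.7 RPM.

7029 RPM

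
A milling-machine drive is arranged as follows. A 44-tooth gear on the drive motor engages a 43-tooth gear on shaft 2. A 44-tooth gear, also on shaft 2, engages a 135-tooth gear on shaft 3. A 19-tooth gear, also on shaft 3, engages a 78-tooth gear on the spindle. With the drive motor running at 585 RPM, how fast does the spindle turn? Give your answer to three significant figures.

Gear mesh: ratio = 43/44 = 0.97727, so shaft 2 turns at 585 / 0.97727 = 598.6 RPM.
Gear mesh: ratio = 135/44 = 3.0682, so shaft 3 turns at 598.6 / 3.0682 = 195.1 RPM.
Gear mesh: ratio = 78/19 = 4.1053, so the spindle turns at 195.1 / 4.1053 = 47.525 RPM.

47.5 RPM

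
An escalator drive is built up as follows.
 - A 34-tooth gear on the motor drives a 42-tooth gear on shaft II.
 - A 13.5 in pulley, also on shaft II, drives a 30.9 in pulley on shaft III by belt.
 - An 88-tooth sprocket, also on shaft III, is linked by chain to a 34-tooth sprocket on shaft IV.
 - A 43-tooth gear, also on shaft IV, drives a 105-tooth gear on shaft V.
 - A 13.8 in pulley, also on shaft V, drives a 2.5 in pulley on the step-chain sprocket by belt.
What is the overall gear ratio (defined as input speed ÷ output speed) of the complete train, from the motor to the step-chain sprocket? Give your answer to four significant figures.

0.4833

Each stage contributes driven/driver: gear mesh 42/34 = 1.2353, belt 30.9/13.5 = 2.2889, chain 34/88 = 0.38636, gear mesh 105/43 = 2.4419, belt 2.5/13.8 = 0.18116.
Overall: 1.2353 × 2.2889 × 0.38636 × 2.4419 × 0.18116 = 0.48325.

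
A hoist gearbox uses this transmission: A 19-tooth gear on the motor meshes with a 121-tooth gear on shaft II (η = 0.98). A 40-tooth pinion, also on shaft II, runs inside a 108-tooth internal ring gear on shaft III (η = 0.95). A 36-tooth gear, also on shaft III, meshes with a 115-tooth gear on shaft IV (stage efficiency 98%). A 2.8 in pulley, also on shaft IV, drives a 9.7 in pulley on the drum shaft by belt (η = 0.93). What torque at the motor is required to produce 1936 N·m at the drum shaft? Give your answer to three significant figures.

Overall ratio R = 6.3684 × 2.7 × 3.1944 × 3.4643 = 190.29; overall efficiency η = 0.98 × 0.95 × 0.98 × 0.93 = 0.8485.
Input torque = output torque / (R × η) = 1936 / (190.29 × 0.8485) = 11.991 N·m.

12.0 N·m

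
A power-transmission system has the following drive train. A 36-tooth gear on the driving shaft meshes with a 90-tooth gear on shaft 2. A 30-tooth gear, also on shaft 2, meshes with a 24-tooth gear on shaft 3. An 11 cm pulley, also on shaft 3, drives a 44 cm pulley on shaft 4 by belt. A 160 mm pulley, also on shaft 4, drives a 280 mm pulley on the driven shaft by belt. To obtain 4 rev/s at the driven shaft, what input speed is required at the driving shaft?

56 rev/s

Overall ratio R = 2.5 × 0.8 × 4 × 1.75 = 14.
Required input speed = output speed × R = 4 × 14 = 56 rev/s.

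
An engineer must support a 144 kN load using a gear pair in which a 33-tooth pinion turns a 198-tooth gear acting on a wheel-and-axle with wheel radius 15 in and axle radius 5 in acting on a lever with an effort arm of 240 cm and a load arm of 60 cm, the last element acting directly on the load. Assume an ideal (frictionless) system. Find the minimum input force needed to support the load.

2 kN

Gear pair MA = 198/33 = 6.
Wheel-and-axle MA = R/r = 15/5 = 3.
Lever MA = effort arm / load arm = 240/60 = 4.
Combined ideal MA = 6 × 3 × 4 = 72.
Effort = load / MA = 144 / 72 = 2 kN.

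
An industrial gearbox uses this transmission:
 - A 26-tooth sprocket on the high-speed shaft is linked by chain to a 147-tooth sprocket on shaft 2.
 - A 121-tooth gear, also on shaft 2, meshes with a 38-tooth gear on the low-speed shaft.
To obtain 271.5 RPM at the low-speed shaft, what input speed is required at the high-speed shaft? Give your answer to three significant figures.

Overall ratio R = 5.6538 × 0.31405 = 1.7756.
Required input speed = output speed × R = 271.5 × 1.7756 = 482.07 RPM.

482 RPM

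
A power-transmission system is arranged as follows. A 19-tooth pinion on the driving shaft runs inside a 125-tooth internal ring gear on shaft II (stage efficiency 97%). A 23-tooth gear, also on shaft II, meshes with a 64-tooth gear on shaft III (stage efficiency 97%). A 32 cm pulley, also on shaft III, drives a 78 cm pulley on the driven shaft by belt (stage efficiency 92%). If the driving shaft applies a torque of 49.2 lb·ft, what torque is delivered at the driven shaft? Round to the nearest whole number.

After the internal gear (125/19): 49.2 × 6.5789 × 0.97 = 313.97 lb·ft
After the gear mesh (64/23): 313.97 × 2.7826 × 0.97 = 847.46 lb·ft
After the belt (78/32): 847.46 × 2.4375 × 0.92 = 1900.4 lb·ft

1900 lb·ft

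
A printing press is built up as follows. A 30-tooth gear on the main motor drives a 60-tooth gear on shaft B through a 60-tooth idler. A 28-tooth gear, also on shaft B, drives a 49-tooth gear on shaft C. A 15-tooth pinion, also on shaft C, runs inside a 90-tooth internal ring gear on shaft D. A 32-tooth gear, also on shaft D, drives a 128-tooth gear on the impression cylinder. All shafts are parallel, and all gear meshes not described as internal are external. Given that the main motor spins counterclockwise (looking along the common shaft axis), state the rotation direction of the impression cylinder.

the main motor → shaft B: driver → idler → driven is 2 external meshes, 2 reversals → CCW.
shaft B → shaft C: external mesh, 1 reversal → CW.
shaft C → shaft D: internal mesh, same direction → CW.
shaft D → the impression cylinder: external mesh, 1 reversal → CCW.
4 reversals in total — an even number — so the impression cylinder turns the same way as the main motor.

counterclockwise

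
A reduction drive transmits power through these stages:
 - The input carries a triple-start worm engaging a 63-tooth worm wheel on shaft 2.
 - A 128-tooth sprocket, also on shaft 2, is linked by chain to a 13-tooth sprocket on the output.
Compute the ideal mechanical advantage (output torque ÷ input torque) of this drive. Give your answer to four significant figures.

Each stage contributes driven/driver: worm 63/3 = 21, chain 13/128 = 0.10156.
Overall: 21 × 0.10156 = 2.1328.

2.133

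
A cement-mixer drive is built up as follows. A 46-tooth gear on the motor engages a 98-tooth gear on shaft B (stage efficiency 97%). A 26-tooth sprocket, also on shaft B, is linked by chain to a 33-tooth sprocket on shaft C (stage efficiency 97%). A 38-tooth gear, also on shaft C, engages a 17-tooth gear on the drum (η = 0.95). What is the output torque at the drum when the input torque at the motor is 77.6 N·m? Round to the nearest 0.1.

Gear mesh: ratio = 98/46 = 2.1304; torque at shaft B = 77.6 × 2.1304 × 0.97 = 160.36 N·m.
Chain: ratio = 33/26 = 1.2692; torque at shaft C = 160.36 × 1.2692 × 0.97 = 197.43 N·m.
Gear mesh: ratio = 17/38 = 0.44737; torque at the drum = 197.43 × 0.44737 × 0.95 = 83.908 N·m.

83.9 N·m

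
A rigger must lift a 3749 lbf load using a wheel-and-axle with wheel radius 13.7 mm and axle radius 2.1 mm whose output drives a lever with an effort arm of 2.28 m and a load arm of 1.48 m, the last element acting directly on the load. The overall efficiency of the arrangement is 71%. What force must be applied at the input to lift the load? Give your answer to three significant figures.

Wheel-and-axle MA = R/r = 13.7/2.1 = 6.5238.
Lever MA = effort arm / load arm = 2.28/1.48 = 1.5405.
Combined ideal MA = 6.5238 × 1.5405 = 10.05.
Actual MA = 10.05 × 0.71 = 7.1356.
Effort = load / actual MA = 3749 / 7.1356 = 525.39 lbf.

525 lbf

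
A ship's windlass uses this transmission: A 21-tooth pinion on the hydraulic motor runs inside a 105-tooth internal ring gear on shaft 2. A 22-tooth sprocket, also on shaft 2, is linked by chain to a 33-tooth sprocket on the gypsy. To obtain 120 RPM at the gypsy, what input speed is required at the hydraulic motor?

900 RPM

Overall ratio R = 5 × 1.5 = 7.5.
Required input speed = output speed × R = 120 × 7.5 = 900 RPM.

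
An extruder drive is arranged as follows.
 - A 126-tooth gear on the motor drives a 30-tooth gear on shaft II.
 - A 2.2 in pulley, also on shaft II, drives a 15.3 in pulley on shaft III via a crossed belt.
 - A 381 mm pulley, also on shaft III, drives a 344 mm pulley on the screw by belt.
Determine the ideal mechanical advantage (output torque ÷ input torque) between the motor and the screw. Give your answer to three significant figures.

Each stage contributes driven/driver: gear mesh 30/126 = 0.2381, belt 15.3/2.2 = 6.9545, belt 344/381 = 0.90289.
Overall: 0.2381 × 6.9545 × 0.90289 = 1.495.

1.50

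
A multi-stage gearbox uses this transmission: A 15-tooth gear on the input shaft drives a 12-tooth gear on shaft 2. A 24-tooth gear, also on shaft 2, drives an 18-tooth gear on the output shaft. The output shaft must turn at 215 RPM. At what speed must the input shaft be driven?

Overall ratio R = 0.8 × 0.75 = 0.6.
Required input speed = output speed × R = 215 × 0.6 = 129 RPM.

129 RPM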